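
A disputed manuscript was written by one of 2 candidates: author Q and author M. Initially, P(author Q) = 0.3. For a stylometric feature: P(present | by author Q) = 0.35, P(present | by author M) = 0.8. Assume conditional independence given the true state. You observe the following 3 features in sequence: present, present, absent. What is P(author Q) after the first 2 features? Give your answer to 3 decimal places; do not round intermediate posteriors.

0.076

After 'present': P(author Q) = 0.35·0.3000 / (0.35·0.3000 + 0.8·0.7000) ≈ 0.1579
After 'present': P(author Q) = 0.35·0.1579 / (0.35·0.1579 + 0.8·0.8421) ≈ 0.0758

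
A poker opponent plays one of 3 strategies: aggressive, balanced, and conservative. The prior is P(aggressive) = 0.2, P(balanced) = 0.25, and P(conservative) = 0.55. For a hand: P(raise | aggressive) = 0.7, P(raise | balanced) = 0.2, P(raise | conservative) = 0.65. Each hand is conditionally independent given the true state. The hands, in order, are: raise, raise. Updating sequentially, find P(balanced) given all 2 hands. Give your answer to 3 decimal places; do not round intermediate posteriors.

After 'raise': normaliser = 0.7·0.2000 + 0.2·0.2500 + 0.65·0.5500; P(aggressive) ≈ 0.2557, P(balanced) ≈ 0.0913, P(conservative) ≈ 0.6530
After 'raise': normaliser = 0.7·0.2557 + 0.2·0.0913 + 0.65·0.6530; P(aggressive) ≈ 0.2879, P(balanced) ≈ 0.0294, P(conservative) ≈ 0.6827

0.029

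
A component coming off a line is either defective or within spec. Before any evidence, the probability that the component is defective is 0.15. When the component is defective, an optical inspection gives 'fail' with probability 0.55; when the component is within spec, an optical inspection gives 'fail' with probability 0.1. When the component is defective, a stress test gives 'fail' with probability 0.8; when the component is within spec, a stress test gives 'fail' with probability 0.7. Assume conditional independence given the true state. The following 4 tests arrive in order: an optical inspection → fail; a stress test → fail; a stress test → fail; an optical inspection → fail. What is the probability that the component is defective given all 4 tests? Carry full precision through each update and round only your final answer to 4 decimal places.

0.8746

Apply Bayes' rule sequentially, carrying P(defective) forward.
After an optical inspection='fail': P(defective) = 0.55·0.1500 / (0.55·0.1500 + 0.1·0.8500) ≈ 0.4925
After a stress test='fail': P(defective) = 0.8·0.4925 / (0.8·0.4925 + 0.7·0.5075) ≈ 0.5259
After a stress test='fail': P(defective) = 0.8·0.5259 / (0.8·0.5259 + 0.7·0.4741) ≈ 0.5590
After an optical inspection='fail': P(defective) = 0.55·0.5590 / (0.55·0.5590 + 0.1·0.4410) ≈ 0.8746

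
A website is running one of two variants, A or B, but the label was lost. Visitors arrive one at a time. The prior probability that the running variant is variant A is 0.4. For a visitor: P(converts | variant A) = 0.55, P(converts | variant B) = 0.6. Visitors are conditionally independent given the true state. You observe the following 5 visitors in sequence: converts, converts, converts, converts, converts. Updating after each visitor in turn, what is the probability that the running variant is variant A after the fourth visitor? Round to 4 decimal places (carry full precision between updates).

Each posterior becomes the prior for the next update.
After 'converts': P(A) = 0.55·0.4000 / (0.55·0.4000 + 0.6·0.6000) ≈ 0.3793
After 'converts': P(A) = 0.55·0.3793 / (0.55·0.3793 + 0.6·0.6207) ≈ 0.3591
After 'converts': P(A) = 0.55·0.3591 / (0.55·0.3591 + 0.6·0.6409) ≈ 0.3393
After 'converts': P(A) = 0.55·0.3393 / (0.55·0.3393 + 0.6·0.6607) ≈ 0.3201

0.3201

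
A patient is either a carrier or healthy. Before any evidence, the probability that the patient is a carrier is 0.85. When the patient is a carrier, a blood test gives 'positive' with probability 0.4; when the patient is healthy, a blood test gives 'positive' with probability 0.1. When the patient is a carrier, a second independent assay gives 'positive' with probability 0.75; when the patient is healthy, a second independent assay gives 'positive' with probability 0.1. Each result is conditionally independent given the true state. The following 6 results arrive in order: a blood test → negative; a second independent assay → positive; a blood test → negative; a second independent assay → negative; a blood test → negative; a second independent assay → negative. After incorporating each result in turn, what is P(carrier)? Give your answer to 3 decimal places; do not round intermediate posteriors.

After a blood test='negative': P(carrier) = 0.6·0.8500 / (0.6·0.8500 + 0.9·0.1500) ≈ 0.7907
After a second independent assay='positive': P(carrier) = 0.75·0.7907 / (0.75·0.7907 + 0.1·0.2093) ≈ 0.9659
After a blood test='negative': P(carrier) = 0.6·0.9659 / (0.6·0.9659 + 0.9·0.0341) ≈ 0.9497
After a second independent assay='negative': P(carrier) = 0.25·0.9497 / (0.25·0.9497 + 0.9·0.0503) ≈ 0.8399
After a blood test='negative': P(carrier) = 0.6·0.8399 / (0.6·0.8399 + 0.9·0.1601) ≈ 0.7777
After a second independent assay='negative': P(carrier) = 0.25·0.7777 / (0.25·0.7777 + 0.9·0.2223) ≈ 0.4928

0.493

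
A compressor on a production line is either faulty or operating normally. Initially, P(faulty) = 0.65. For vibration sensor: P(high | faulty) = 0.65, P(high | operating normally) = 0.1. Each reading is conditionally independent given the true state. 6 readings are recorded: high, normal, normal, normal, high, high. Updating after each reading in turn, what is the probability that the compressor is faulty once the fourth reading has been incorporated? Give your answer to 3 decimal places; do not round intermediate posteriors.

0.415

After 'high': P(faulty) = 0.65·0.6500 / (0.65·0.6500 + 0.1·0.3500) ≈ 0.9235
After 'normal': P(faulty) = 0.35·0.9235 / (0.35·0.9235 + 0.9·0.0765) ≈ 0.8244
After 'normal': P(faulty) = 0.35·0.8244 / (0.35·0.8244 + 0.9·0.1756) ≈ 0.6461
After 'normal': P(faulty) = 0.35·0.6461 / (0.35·0.6461 + 0.9·0.3539) ≈ 0.4152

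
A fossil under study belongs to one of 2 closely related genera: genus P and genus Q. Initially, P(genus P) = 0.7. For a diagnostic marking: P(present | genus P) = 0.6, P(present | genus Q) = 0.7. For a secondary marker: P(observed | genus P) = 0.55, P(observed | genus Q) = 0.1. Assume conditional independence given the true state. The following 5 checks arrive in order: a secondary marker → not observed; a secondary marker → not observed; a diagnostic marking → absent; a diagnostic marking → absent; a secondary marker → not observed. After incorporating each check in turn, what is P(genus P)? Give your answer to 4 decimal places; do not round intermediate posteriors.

After a secondary marker='not observed': P(genus P) = 0.45·0.7000 / (0.45·0.7000 + 0.9·0.3000) ≈ 0.5385
After a secondary marker='not observed': P(genus P) = 0.45·0.5385 / (0.45·0.5385 + 0.9·0.4615) ≈ 0.3684
After a diagnostic marking='absent': P(genus P) = 0.4·0.3684 / (0.4·0.3684 + 0.3·0.6316) ≈ 0.4375
After a diagnostic marking='absent': P(genus P) = 0.4·0.4375 / (0.4·0.4375 + 0.3·0.5625) ≈ 0.5091
After a secondary marker='not observed': P(genus P) = 0.45·0.5091 / (0.45·0.5091 + 0.9·0.4909) ≈ 0.3415

0.3415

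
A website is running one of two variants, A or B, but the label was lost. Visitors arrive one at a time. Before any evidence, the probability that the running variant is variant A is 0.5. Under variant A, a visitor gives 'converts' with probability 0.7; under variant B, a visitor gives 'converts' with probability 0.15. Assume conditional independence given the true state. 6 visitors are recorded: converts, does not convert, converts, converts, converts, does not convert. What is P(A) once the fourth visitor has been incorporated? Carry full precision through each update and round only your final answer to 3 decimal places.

0.973

After 'converts': P(A) = 0.7·0.5000 / (0.7·0.5000 + 0.15·0.5000) ≈ 0.8235
After 'does not convert': P(A) = 0.3·0.8235 / (0.3·0.8235 + 0.85·0.1765) ≈ 0.6222
After 'converts': P(A) = 0.7·0.6222 / (0.7·0.6222 + 0.15·0.3778) ≈ 0.8849
After 'converts': P(A) = 0.7·0.8849 / (0.7·0.8849 + 0.15·0.1151) ≈ 0.9729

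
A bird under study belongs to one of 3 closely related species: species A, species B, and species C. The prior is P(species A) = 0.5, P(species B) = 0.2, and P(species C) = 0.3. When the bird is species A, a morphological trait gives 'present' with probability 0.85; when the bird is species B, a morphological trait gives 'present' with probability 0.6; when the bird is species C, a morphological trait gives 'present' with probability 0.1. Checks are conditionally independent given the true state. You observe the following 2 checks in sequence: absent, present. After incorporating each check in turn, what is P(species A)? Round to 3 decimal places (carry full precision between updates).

0.459

Each posterior becomes the prior for the next update.
After 'absent': normaliser = 0.15·0.5000 + 0.4·0.2000 + 0.9·0.3000; P(species A) ≈ 0.1765, P(species B) ≈ 0.1882, P(species C) ≈ 0.6353
After 'present': normaliser = 0.85·0.1765 + 0.6·0.1882 + 0.1·0.6353; P(species A) ≈ 0.4595, P(species B) ≈ 0.3459, P(species C) ≈ 0.1946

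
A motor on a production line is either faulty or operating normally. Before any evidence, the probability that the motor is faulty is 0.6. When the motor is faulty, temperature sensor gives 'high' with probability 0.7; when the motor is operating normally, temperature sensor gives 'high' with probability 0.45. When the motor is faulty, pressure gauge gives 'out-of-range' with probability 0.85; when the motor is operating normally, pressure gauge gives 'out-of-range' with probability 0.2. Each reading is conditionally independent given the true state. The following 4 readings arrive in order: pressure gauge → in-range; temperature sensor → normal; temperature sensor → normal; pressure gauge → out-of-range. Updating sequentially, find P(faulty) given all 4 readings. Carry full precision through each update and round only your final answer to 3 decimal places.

0.262

Apply Bayes' rule sequentially, carrying P(faulty) forward.
After pressure gauge='in-range': P(faulty) = 0.15·0.6000 / (0.15·0.6000 + 0.8·0.4000) ≈ 0.2195
After temperature sensor='normal': P(faulty) = 0.3·0.2195 / (0.3·0.2195 + 0.55·0.7805) ≈ 0.1330
After temperature sensor='normal': P(faulty) = 0.3·0.1330 / (0.3·0.1330 + 0.55·0.8670) ≈ 0.0772
After pressure gauge='out-of-range': P(faulty) = 0.85·0.0772 / (0.85·0.0772 + 0.2·0.9228) ≈ 0.2623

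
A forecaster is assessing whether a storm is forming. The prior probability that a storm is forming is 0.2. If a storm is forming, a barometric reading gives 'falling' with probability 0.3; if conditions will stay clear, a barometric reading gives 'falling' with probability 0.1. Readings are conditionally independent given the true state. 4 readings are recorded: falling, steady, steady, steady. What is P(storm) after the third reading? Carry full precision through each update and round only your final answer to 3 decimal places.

After 'falling': P(storm) = 0.3·0.2000 / (0.3·0.2000 + 0.1·0.8000) ≈ 0.4286
After 'steady': P(storm) = 0.7·0.4286 / (0.7·0.4286 + 0.9·0.5714) ≈ 0.3684
After 'steady': P(storm) = 0.7·0.3684 / (0.7·0.3684 + 0.9·0.6316) ≈ 0.3121

0.312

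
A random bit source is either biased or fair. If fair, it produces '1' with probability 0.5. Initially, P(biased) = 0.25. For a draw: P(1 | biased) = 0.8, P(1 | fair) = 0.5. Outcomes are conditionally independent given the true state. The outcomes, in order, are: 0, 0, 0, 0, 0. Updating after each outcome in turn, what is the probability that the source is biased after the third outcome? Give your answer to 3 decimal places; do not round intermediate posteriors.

After '0': P(biased) = 0.2·0.2500 / (0.2·0.2500 + 0.5·0.7500) ≈ 0.1176
After '0': P(biased) = 0.2·0.1176 / (0.2·0.1176 + 0.5·0.8824) ≈ 0.0506
After '0': P(biased) = 0.2·0.0506 / (0.2·0.0506 + 0.5·0.9494) ≈ 0.0209

0.021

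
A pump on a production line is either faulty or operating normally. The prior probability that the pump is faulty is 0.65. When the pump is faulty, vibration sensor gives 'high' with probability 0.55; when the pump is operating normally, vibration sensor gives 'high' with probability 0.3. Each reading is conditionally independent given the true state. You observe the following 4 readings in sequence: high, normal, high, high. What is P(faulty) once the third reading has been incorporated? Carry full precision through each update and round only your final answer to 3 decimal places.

0.801

After 'high': P(faulty) = 0.55·0.6500 / (0.55·0.6500 + 0.3·0.3500) ≈ 0.7730
After 'normal': P(faulty) = 0.45·0.7730 / (0.45·0.7730 + 0.7·0.2270) ≈ 0.6864
After 'high': P(faulty) = 0.55·0.6864 / (0.55·0.6864 + 0.3·0.3136) ≈ 0.8005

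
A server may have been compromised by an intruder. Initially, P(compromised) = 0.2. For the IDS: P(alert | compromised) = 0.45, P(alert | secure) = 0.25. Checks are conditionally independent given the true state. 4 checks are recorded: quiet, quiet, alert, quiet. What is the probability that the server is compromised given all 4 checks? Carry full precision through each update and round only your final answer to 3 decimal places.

Each posterior becomes the prior for the next update.
After 'quiet': P(compromised) = 0.55·0.2000 / (0.55·0.2000 + 0.75·0.8000) ≈ 0.1549
After 'quiet': P(compromised) = 0.55·0.1549 / (0.55·0.1549 + 0.75·0.8451) ≈ 0.1185
After 'alert': P(compromised) = 0.45·0.1185 / (0.45·0.1185 + 0.25·0.8815) ≈ 0.1948
After 'quiet': P(compromised) = 0.55·0.1948 / (0.55·0.1948 + 0.75·0.8052) ≈ 0.1507

0.151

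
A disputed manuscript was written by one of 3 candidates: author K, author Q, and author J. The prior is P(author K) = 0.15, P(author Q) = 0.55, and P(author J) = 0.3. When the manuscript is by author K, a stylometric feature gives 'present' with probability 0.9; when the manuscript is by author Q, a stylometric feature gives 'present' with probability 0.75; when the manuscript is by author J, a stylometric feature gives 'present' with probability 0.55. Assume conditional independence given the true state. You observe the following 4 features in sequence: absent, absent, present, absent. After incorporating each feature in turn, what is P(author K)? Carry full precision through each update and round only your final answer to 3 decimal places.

After 'absent': normaliser = 0.1·0.1500 + 0.25·0.5500 + 0.45·0.3000; P(author K) ≈ 0.0522, P(author Q) ≈ 0.4783, P(author J) ≈ 0.4696
After 'absent': normaliser = 0.1·0.0522 + 0.25·0.4783 + 0.45·0.4696; P(author K) ≈ 0.0155, P(author Q) ≈ 0.3558, P(author J) ≈ 0.6287
After 'present': normaliser = 0.9·0.0155 + 0.75·0.3558 + 0.55·0.6287; P(author K) ≈ 0.0223, P(author Q) ≈ 0.4258, P(author J) ≈ 0.5519
After 'absent': normaliser = 0.1·0.0223 + 0.25·0.4258 + 0.45·0.5519; P(author K) ≈ 0.0062, P(author Q) ≈ 0.2982, P(author J) ≈ 0.6956

0.006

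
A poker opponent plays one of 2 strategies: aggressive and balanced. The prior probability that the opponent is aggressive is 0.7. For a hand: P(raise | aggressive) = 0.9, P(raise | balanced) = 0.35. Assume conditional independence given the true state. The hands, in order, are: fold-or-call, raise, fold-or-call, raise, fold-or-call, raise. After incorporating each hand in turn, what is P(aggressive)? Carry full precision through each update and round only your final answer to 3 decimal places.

0.126

After 'fold-or-call': P(aggressive) = 0.1·0.7000 / (0.1·0.7000 + 0.65·0.3000) ≈ 0.2642
After 'raise': P(aggressive) = 0.9·0.2642 / (0.9·0.2642 + 0.35·0.7358) ≈ 0.4800
After 'fold-or-call': P(aggressive) = 0.1·0.4800 / (0.1·0.4800 + 0.65·0.5200) ≈ 0.1244
After 'raise': P(aggressive) = 0.9·0.1244 / (0.9·0.1244 + 0.35·0.8756) ≈ 0.2675
After 'fold-or-call': P(aggressive) = 0.1·0.2675 / (0.1·0.2675 + 0.65·0.7325) ≈ 0.0532
After 'raise': P(aggressive) = 0.9·0.0532 / (0.9·0.0532 + 0.35·0.9468) ≈ 0.1262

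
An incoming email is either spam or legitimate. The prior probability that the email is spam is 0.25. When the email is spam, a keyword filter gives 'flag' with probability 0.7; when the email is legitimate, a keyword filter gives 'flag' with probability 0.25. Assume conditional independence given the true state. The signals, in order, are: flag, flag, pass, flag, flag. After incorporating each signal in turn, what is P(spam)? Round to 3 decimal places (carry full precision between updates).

0.891

Each posterior becomes the prior for the next update.
After 'flag': P(spam) = 0.7·0.2500 / (0.7·0.2500 + 0.25·0.7500) ≈ 0.4828
After 'flag': P(spam) = 0.7·0.4828 / (0.7·0.4828 + 0.25·0.5172) ≈ 0.7232
After 'pass': P(spam) = 0.3·0.7232 / (0.3·0.7232 + 0.75·0.2768) ≈ 0.5111
After 'flag': P(spam) = 0.7·0.5111 / (0.7·0.5111 + 0.25·0.4889) ≈ 0.7453
After 'flag': P(spam) = 0.7·0.7453 / (0.7·0.7453 + 0.25·0.2547) ≈ 0.8913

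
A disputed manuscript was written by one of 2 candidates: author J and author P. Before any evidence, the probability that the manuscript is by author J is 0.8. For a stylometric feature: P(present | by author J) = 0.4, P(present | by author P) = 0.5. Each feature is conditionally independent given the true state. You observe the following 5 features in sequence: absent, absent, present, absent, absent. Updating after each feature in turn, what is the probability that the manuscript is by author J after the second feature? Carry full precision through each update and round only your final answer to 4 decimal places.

0.8521

Apply Bayes' rule sequentially, carrying P(author J) forward.
After 'absent': P(author J) = 0.6·0.8000 / (0.6·0.8000 + 0.5·0.2000) ≈ 0.8276
After 'absent': P(author J) = 0.6·0.8276 / (0.6·0.8276 + 0.5·0.1724) ≈ 0.8521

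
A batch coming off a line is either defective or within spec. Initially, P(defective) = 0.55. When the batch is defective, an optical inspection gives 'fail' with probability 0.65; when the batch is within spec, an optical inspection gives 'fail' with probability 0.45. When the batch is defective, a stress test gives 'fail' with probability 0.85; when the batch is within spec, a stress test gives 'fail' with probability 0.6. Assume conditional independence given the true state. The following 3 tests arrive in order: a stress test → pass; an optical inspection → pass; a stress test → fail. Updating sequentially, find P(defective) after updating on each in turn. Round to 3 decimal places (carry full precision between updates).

After a stress test='pass': P(defective) = 0.15·0.5500 / (0.15·0.5500 + 0.4·0.4500) ≈ 0.3143
After an optical inspection='pass': P(defective) = 0.35·0.3143 / (0.35·0.3143 + 0.55·0.6857) ≈ 0.2258
After a stress test='fail': P(defective) = 0.85·0.2258 / (0.85·0.2258 + 0.6·0.7742) ≈ 0.2924

0.292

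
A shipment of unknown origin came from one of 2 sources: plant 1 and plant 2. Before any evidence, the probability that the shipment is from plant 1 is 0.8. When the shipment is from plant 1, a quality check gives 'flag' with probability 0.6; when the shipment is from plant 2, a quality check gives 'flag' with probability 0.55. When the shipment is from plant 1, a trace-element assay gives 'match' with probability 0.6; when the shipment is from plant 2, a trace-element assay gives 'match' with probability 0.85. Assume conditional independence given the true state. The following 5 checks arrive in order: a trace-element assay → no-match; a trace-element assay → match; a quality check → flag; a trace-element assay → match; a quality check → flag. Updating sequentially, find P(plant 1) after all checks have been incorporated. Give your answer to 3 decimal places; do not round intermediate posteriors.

0.863

After a trace-element assay='no-match': P(plant 1) = 0.4·0.8000 / (0.4·0.8000 + 0.15·0.2000) ≈ 0.9143
After a trace-element assay='match': P(plant 1) = 0.6·0.9143 / (0.6·0.9143 + 0.85·0.0857) ≈ 0.8828
After a quality check='flag': P(plant 1) = 0.6·0.8828 / (0.6·0.8828 + 0.55·0.1172) ≈ 0.8915
After a trace-element assay='match': P(plant 1) = 0.6·0.8915 / (0.6·0.8915 + 0.85·0.1085) ≈ 0.8529
After a quality check='flag': P(plant 1) = 0.6·0.8529 / (0.6·0.8529 + 0.55·0.1471) ≈ 0.8635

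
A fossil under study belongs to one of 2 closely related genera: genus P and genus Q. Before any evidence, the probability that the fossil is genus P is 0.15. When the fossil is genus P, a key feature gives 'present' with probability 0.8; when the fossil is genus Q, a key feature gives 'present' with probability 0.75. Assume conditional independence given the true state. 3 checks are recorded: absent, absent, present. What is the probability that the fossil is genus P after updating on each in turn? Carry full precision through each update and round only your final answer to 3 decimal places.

After 'absent': P(genus P) = 0.2·0.1500 / (0.2·0.1500 + 0.25·0.8500) ≈ 0.1237
After 'absent': P(genus P) = 0.2·0.1237 / (0.2·0.1237 + 0.25·0.8763) ≈ 0.1015
After 'present': P(genus P) = 0.8·0.1015 / (0.8·0.1015 + 0.75·0.8985) ≈ 0.1075

0.108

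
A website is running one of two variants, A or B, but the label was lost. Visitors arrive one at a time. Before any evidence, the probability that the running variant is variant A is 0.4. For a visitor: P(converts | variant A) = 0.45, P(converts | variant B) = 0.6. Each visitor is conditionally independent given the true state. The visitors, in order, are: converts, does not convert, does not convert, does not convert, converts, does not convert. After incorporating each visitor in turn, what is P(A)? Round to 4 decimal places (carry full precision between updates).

Each posterior becomes the prior for the next update.
After 'converts': P(A) = 0.45·0.4000 / (0.45·0.4000 + 0.6·0.6000) ≈ 0.3333
After 'does not convert': P(A) = 0.55·0.3333 / (0.55·0.3333 + 0.4·0.6667) ≈ 0.4074
After 'does not convert': P(A) = 0.55·0.4074 / (0.55·0.4074 + 0.4·0.5926) ≈ 0.4859
After 'does not convert': P(A) = 0.55·0.4859 / (0.55·0.4859 + 0.4·0.5141) ≈ 0.5652
After 'converts': P(A) = 0.45·0.5652 / (0.45·0.5652 + 0.6·0.4348) ≈ 0.4936
After 'does not convert': P(A) = 0.55·0.4936 / (0.55·0.4936 + 0.4·0.5064) ≈ 0.5727

0.5727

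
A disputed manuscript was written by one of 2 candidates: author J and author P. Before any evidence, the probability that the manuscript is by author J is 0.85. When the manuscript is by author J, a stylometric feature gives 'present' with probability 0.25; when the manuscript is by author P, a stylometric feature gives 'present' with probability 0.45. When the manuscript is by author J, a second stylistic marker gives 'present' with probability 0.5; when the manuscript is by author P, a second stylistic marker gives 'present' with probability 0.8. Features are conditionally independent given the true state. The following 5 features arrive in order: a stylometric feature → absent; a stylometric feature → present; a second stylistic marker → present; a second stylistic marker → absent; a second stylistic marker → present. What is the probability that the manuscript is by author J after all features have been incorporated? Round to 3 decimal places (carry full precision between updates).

0.807

After a stylometric feature='absent': P(author J) = 0.75·0.8500 / (0.75·0.8500 + 0.55·0.1500) ≈ 0.8854
After a stylometric feature='present': P(author J) = 0.25·0.8854 / (0.25·0.8854 + 0.45·0.1146) ≈ 0.8111
After a second stylistic marker='present': P(author J) = 0.5·0.8111 / (0.5·0.8111 + 0.8·0.1889) ≈ 0.7285
After a second stylistic marker='absent': P(author J) = 0.5·0.7285 / (0.5·0.7285 + 0.2·0.2715) ≈ 0.8703
After a second stylistic marker='present': P(author J) = 0.5·0.8703 / (0.5·0.8703 + 0.8·0.1297) ≈ 0.8074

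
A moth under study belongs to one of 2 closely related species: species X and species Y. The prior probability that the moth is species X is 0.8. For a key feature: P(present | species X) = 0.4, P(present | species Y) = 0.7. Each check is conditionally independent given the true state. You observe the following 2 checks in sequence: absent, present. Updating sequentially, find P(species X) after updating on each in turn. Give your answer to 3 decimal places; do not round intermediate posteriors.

0.821

After 'absent': P(species X) = 0.6·0.8000 / (0.6·0.8000 + 0.3·0.2000) ≈ 0.8889
After 'present': P(species X) = 0.4·0.8889 / (0.4·0.8889 + 0.7·0.1111) ≈ 0.8205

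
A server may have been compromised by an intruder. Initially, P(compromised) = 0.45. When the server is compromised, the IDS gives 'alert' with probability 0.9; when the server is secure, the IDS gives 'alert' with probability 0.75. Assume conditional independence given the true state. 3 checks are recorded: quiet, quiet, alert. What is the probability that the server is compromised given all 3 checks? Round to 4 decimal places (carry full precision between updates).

0.1358

After 'quiet': P(compromised) = 0.1·0.4500 / (0.1·0.4500 + 0.25·0.5500) ≈ 0.2466
After 'quiet': P(compromised) = 0.1·0.2466 / (0.1·0.2466 + 0.25·0.7534) ≈ 0.1158
After 'alert': P(compromised) = 0.9·0.1158 / (0.9·0.1158 + 0.75·0.8842) ≈ 0.1358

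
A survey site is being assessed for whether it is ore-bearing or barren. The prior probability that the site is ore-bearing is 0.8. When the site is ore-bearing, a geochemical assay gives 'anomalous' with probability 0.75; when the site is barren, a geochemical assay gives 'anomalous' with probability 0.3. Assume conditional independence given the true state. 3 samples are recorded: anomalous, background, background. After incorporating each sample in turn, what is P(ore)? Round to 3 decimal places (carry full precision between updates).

0.561

After 'anomalous': P(ore) = 0.75·0.8000 / (0.75·0.8000 + 0.3·0.2000) ≈ 0.9091
After 'background': P(ore) = 0.25·0.9091 / (0.25·0.9091 + 0.7·0.0909) ≈ 0.7812
After 'background': P(ore) = 0.25·0.7812 / (0.25·0.7812 + 0.7·0.2188) ≈ 0.5605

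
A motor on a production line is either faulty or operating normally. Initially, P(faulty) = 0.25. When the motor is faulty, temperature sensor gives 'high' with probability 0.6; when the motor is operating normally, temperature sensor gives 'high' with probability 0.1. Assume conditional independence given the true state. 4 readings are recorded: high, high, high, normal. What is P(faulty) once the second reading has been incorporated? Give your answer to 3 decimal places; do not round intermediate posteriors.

0.923

After 'high': P(faulty) = 0.6·0.2500 / (0.6·0.2500 + 0.1·0.7500) ≈ 0.6667
After 'high': P(faulty) = 0.6·0.6667 / (0.6·0.6667 + 0.1·0.3333) ≈ 0.9231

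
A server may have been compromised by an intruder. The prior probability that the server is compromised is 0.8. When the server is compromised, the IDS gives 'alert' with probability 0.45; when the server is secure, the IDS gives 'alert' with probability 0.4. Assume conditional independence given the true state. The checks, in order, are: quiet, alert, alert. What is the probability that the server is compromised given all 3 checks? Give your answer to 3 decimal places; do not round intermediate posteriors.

0.823

Apply Bayes' rule sequentially, carrying P(compromised) forward.
After 'quiet': P(compromised) = 0.55·0.8000 / (0.55·0.8000 + 0.6·0.2000) ≈ 0.7857
After 'alert': P(compromised) = 0.45·0.7857 / (0.45·0.7857 + 0.4·0.2143) ≈ 0.8049
After 'alert': P(compromised) = 0.45·0.8049 / (0.45·0.8049 + 0.4·0.1951) ≈ 0.8227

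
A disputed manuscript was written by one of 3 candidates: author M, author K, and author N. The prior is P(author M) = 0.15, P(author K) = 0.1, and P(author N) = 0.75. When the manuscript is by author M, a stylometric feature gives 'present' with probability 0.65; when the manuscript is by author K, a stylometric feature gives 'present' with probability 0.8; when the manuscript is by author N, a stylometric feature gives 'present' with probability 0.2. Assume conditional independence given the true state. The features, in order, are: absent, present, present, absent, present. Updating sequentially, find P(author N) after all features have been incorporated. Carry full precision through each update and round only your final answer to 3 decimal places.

After 'absent': normaliser = 0.35·0.1500 + 0.2·0.1000 + 0.8·0.7500; P(author M) ≈ 0.0781, P(author K) ≈ 0.0297, P(author N) ≈ 0.8922
After 'present': normaliser = 0.65·0.0781 + 0.8·0.0297 + 0.2·0.8922; P(author M) ≈ 0.2006, P(author K) ≈ 0.0940, P(author N) ≈ 0.7054
After 'present': normaliser = 0.65·0.2006 + 0.8·0.0940 + 0.2·0.7054; P(author M) ≈ 0.3761, P(author K) ≈ 0.2170, P(author N) ≈ 0.4069
After 'absent': normaliser = 0.35·0.3761 + 0.2·0.2170 + 0.8·0.4069; P(author M) ≈ 0.2630, P(author K) ≈ 0.0867, P(author N) ≈ 0.6503
After 'present': normaliser = 0.65·0.2630 + 0.8·0.0867 + 0.2·0.6503; P(author M) ≈ 0.4615, P(author K) ≈ 0.1873, P(author N) ≈ 0.3512

0.351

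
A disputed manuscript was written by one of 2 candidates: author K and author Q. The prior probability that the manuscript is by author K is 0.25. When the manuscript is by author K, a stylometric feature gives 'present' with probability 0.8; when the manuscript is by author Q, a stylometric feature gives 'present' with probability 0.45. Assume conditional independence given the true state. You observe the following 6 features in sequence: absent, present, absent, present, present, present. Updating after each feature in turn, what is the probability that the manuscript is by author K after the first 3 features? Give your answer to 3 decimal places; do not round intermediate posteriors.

After 'absent': P(author K) = 0.2·0.2500 / (0.2·0.2500 + 0.55·0.7500) ≈ 0.1081
After 'present': P(author K) = 0.8·0.1081 / (0.8·0.1081 + 0.45·0.8919) ≈ 0.1773
After 'absent': P(author K) = 0.2·0.1773 / (0.2·0.1773 + 0.55·0.8227) ≈ 0.0727

0.073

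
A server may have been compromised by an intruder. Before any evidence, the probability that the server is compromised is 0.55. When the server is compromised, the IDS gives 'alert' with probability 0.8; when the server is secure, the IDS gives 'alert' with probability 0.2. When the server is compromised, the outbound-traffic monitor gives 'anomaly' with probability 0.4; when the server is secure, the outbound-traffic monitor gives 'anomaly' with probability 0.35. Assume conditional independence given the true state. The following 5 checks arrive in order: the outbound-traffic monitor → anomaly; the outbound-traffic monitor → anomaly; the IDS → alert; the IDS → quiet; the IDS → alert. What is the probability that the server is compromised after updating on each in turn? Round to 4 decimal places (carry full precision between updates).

After the outbound-traffic monitor='anomaly': P(compromised) = 0.4·0.5500 / (0.4·0.5500 + 0.35·0.4500) ≈ 0.5828
After the outbound-traffic monitor='anomaly': P(compromised) = 0.4·0.5828 / (0.4·0.5828 + 0.35·0.4172) ≈ 0.6148
After the IDS='alert': P(compromised) = 0.8·0.6148 / (0.8·0.6148 + 0.2·0.3852) ≈ 0.8646
After the IDS='quiet': P(compromised) = 0.2·0.8646 / (0.2·0.8646 + 0.8·0.1354) ≈ 0.6148
After the IDS='alert': P(compromised) = 0.8·0.6148 / (0.8·0.6148 + 0.2·0.3852) ≈ 0.8646

0.8646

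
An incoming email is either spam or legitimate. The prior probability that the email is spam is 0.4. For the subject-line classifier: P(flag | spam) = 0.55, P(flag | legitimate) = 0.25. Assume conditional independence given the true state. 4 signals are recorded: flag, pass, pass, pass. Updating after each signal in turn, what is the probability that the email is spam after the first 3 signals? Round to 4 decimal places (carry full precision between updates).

After 'flag': P(spam) = 0.55·0.4000 / (0.55·0.4000 + 0.25·0.6000) ≈ 0.5946
After 'pass': P(spam) = 0.45·0.5946 / (0.45·0.5946 + 0.75·0.4054) ≈ 0.4681
After 'pass': P(spam) = 0.45·0.4681 / (0.45·0.4681 + 0.75·0.5319) ≈ 0.3455

0.3455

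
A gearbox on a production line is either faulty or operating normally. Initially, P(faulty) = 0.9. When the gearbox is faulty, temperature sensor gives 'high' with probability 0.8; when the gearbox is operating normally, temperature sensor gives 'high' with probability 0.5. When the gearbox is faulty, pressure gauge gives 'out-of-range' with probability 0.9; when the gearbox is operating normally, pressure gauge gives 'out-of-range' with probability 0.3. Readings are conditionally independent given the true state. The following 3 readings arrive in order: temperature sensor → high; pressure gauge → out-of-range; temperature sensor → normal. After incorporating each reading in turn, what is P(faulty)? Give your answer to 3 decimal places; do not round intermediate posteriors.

0.945

After temperature sensor='high': P(faulty) = 0.8·0.9000 / (0.8·0.9000 + 0.5·0.1000) ≈ 0.9351
After pressure gauge='out-of-range': P(faulty) = 0.9·0.9351 / (0.9·0.9351 + 0.3·0.0649) ≈ 0.9774
After temperature sensor='normal': P(faulty) = 0.2·0.9774 / (0.2·0.9774 + 0.5·0.0226) ≈ 0.9453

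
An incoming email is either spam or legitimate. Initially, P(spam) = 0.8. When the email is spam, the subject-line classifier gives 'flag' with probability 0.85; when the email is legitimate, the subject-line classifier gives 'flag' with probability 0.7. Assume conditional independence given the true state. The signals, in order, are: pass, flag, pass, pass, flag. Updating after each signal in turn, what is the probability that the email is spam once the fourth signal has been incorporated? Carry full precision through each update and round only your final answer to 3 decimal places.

After 'pass': P(spam) = 0.15·0.8000 / (0.15·0.8000 + 0.3·0.2000) ≈ 0.6667
After 'flag': P(spam) = 0.85·0.6667 / (0.85·0.6667 + 0.7·0.3333) ≈ 0.7083
After 'pass': P(spam) = 0.15·0.7083 / (0.15·0.7083 + 0.3·0.2917) ≈ 0.5484
After 'pass': P(spam) = 0.15·0.5484 / (0.15·0.5484 + 0.3·0.4516) ≈ 0.3778

0.378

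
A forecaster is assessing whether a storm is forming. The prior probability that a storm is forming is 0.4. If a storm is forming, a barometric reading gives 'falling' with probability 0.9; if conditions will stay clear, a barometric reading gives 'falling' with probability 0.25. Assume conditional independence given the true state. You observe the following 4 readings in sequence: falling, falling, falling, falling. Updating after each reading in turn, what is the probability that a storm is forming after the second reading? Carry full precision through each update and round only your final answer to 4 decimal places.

0.8963

Each posterior becomes the prior for the next update.
After 'falling': P(storm) = 0.9·0.4000 / (0.9·0.4000 + 0.25·0.6000) ≈ 0.7059
After 'falling': P(storm) = 0.9·0.7059 / (0.9·0.7059 + 0.25·0.2941) ≈ 0.8963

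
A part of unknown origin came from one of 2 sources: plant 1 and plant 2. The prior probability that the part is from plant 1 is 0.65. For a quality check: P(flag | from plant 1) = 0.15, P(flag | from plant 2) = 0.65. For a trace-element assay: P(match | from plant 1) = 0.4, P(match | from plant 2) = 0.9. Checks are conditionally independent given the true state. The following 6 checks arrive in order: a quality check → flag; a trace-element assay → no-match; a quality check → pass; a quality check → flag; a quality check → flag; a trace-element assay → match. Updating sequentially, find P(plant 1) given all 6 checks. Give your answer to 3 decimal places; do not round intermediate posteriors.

After a quality check='flag': P(plant 1) = 0.15·0.6500 / (0.15·0.6500 + 0.65·0.3500) ≈ 0.3000
After a trace-element assay='no-match': P(plant 1) = 0.6·0.3000 / (0.6·0.3000 + 0.1·0.7000) ≈ 0.7200
After a quality check='pass': P(plant 1) = 0.85·0.7200 / (0.85·0.7200 + 0.35·0.2800) ≈ 0.8620
After a quality check='flag': P(plant 1) = 0.15·0.8620 / (0.15·0.8620 + 0.65·0.1380) ≈ 0.5904
After a quality check='flag': P(plant 1) = 0.15·0.5904 / (0.15·0.5904 + 0.65·0.4096) ≈ 0.2496
After a trace-element assay='match': P(plant 1) = 0.4·0.2496 / (0.4·0.2496 + 0.9·0.7504) ≈ 0.1288

0.129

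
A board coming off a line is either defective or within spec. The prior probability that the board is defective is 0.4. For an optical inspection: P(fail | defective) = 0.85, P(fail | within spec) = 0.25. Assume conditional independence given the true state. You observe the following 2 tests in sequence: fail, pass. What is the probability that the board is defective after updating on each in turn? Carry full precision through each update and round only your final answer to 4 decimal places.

Each posterior becomes the prior for the next update.
After 'fail': P(defective) = 0.85·0.4000 / (0.85·0.4000 + 0.25·0.6000) ≈ 0.6939
After 'pass': P(defective) = 0.15·0.6939 / (0.15·0.6939 + 0.75·0.3061) ≈ 0.3119

0.3119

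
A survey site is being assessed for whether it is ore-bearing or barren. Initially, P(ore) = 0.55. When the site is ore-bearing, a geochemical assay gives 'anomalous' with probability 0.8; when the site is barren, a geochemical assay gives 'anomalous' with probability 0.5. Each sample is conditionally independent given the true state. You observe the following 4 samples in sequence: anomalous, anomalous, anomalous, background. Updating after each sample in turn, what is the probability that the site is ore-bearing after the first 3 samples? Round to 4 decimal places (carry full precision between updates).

After 'anomalous': P(ore) = 0.8·0.5500 / (0.8·0.5500 + 0.5·0.4500) ≈ 0.6617
After 'anomalous': P(ore) = 0.8·0.6617 / (0.8·0.6617 + 0.5·0.3383) ≈ 0.7578
After 'anomalous': P(ore) = 0.8·0.7578 / (0.8·0.7578 + 0.5·0.2422) ≈ 0.8335

0.8335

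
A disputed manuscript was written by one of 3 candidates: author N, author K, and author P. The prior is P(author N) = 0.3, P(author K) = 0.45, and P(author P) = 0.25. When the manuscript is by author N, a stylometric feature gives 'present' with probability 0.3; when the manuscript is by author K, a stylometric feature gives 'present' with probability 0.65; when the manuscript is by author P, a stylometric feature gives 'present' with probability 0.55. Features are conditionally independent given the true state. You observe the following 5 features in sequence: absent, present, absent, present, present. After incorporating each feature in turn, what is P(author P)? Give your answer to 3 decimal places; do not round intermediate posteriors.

Apply Bayes' rule sequentially, carrying P(author P) forward.
After 'absent': normaliser = 0.7·0.3000 + 0.35·0.4500 + 0.45·0.2500; P(author N) ≈ 0.4375, P(author K) ≈ 0.3281, P(author P) ≈ 0.2344
After 'present': normaliser = 0.3·0.4375 + 0.65·0.3281 + 0.55·0.2344; P(author N) ≈ 0.2772, P(author K) ≈ 0.4505, P(author P) ≈ 0.2723
After 'absent': normaliser = 0.7·0.2772 + 0.35·0.4505 + 0.45·0.2723; P(author N) ≈ 0.4092, P(author K) ≈ 0.3325, P(author P) ≈ 0.2584
After 'present': normaliser = 0.3·0.4092 + 0.65·0.3325 + 0.55·0.2584; P(author N) ≈ 0.2552, P(author K) ≈ 0.4493, P(author P) ≈ 0.2954
After 'present': normaliser = 0.3·0.2552 + 0.65·0.4493 + 0.55·0.2954; P(author N) ≈ 0.1442, P(author K) ≈ 0.5499, P(author P) ≈ 0.3059

0.306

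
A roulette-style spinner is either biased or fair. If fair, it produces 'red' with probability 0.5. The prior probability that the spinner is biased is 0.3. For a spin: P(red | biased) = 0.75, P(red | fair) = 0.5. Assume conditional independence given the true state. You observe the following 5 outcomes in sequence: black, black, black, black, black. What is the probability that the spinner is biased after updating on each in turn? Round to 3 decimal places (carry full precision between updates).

0.013

After 'black': P(biased) = 0.25·0.3000 / (0.25·0.3000 + 0.5·0.7000) ≈ 0.1765
After 'black': P(biased) = 0.25·0.1765 / (0.25·0.1765 + 0.5·0.8235) ≈ 0.0968
After 'black': P(biased) = 0.25·0.0968 / (0.25·0.0968 + 0.5·0.9032) ≈ 0.0508
After 'black': P(biased) = 0.25·0.0508 / (0.25·0.0508 + 0.5·0.9492) ≈ 0.0261
After 'black': P(biased) = 0.25·0.0261 / (0.25·0.0261 + 0.5·0.9739) ≈ 0.0132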